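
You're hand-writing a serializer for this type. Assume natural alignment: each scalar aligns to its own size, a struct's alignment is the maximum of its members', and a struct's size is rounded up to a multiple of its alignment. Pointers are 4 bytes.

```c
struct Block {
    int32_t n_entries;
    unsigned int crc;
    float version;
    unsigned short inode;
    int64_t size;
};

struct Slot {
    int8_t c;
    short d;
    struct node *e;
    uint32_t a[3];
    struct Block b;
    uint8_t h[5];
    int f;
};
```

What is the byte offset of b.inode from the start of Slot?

36

Block: n_entries at 0 (size 4, align 4) → ends 4; crc at 4 (size 4, align 4) → ends 8; version at 8 (size 4, align 4) → ends 12; inode at 12 (size 2, align 2) → ends 14; pad 2 to align 8 for size; size at 16 (size 8, align 8) → ends 24; total 24 bytes, alignment 8
c at 0 (size 1, align 1) → ends 1
pad 1 to align 2 for d
d at 2 (size 2, align 2) → ends 4
e at 4 (size 4, align 4) → ends 8
a at 8 (size 12, align 4) → ends 20
pad 4 to align 8 for b
b at 24 (size 24, align 8) → ends 48
within Block: inode at 12
24 + 12 = 36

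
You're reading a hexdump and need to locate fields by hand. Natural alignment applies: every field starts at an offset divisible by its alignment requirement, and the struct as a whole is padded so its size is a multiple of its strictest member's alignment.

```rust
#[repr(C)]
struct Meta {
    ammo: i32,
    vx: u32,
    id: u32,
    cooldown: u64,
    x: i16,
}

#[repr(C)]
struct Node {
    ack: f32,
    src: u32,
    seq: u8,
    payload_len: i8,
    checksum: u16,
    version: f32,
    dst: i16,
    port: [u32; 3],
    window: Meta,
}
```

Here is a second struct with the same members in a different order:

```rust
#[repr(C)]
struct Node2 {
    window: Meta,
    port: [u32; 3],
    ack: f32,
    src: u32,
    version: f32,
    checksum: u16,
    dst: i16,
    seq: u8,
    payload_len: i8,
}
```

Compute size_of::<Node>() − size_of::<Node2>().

0

Meta: ammo at 0 (size 4, align 4) → ends 4; vx at 4 (size 4, align 4) → ends 8; id at 8 (size 4, align 4) → ends 12; pad 4 to align 8 for cooldown; cooldown at 16 (size 8, align 8) → ends 24; x at 24 (size 2, align 2) → ends 26; tail pad 6 to reach multiple of 8; total 32 bytes, alignment 8
ack at 0 (size 4, align 4) → ends 4
src at 4 (size 4, align 4) → ends 8
seq at 8 (size 1, align 1) → ends 9
payload_len at 9 (size 1, align 1) → ends 10
checksum at 10 (size 2, align 2) → ends 12
version at 12 (size 4, align 4) → ends 16
dst at 16 (size 2, align 2) → ends 18
pad 2 to align 4 for port
port at 20 (size 12, align 4) → ends 32
window at 32 (size 32, align 8) → ends 64
total 64 bytes, alignment 8
— Node2 —
window at 0 (size 32, align 8) → ends 32
port at 32 (size 12, align 4) → ends 44
ack at 44 (size 4, align 4) → ends 48
src at 48 (size 4, align 4) → ends 52
version at 52 (size 4, align 4) → ends 56
checksum at 56 (size 2, align 2) → ends 58
dst at 58 (size 2, align 2) → ends 60
seq at 60 (size 1, align 1) → ends 61
payload_len at 61 (size 1, align 1) → ends 62
tail pad 2 to reach multiple of 8
total 64 bytes, alignment 8
64 − 64 = 0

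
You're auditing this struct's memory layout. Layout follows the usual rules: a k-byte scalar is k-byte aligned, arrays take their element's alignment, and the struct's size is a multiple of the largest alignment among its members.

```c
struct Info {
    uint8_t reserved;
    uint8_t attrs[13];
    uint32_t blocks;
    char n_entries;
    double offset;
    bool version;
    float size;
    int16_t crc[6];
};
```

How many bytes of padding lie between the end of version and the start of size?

3

@0: reserved [1B, align 1] → 1
@1: attrs [13B, align 1] → 14
+2 pad (align 4)
@16: blocks [4B, align 4] → 20
@20: n_entries [1B, align 1] → 21
+3 pad (align 8)
@24: offset [8B, align 8] → 32
@32: version [1B, align 1] → 33
+3 pad (align 4)
@36: size [4B, align 4] → 40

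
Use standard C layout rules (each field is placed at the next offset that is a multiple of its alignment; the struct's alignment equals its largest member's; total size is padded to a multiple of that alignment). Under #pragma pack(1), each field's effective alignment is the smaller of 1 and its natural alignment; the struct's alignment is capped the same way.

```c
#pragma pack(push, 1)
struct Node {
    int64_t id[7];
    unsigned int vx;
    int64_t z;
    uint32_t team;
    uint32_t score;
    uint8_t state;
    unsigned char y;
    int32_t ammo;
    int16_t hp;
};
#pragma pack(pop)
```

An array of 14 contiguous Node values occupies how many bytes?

1176

0..56  id  (56B, 1-aligned)
56..60  vx  (4B, 1-aligned)
60..68  z  (8B, 1-aligned)
68..72  team  (4B, 1-aligned)
72..76  score  (4B, 1-aligned)
76..77  state  (1B, 1-aligned)
77..78  y  (1B, 1-aligned)
78..82  ammo  (4B, 1-aligned)
82..84  hp  (2B, 1-aligned)
sizeof = 84, alignof = 1
array of 14: 14 × 84 = 1176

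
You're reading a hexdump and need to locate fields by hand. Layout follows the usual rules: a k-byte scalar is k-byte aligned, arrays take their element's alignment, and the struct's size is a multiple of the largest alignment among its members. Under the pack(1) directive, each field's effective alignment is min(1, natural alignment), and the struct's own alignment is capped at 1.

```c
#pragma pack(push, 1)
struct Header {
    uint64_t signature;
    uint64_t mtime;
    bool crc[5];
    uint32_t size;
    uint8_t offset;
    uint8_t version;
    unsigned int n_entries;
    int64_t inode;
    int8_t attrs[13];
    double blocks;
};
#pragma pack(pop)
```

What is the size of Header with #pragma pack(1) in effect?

60

0..8  signature  (8B, 1-aligned)
8..16  mtime  (8B, 1-aligned)
16..21  crc  (5B, 1-aligned)
21..25  size  (4B, 1-aligned)
25..26  offset  (1B, 1-aligned)
26..27  version  (1B, 1-aligned)
27..31  n_entries  (4B, 1-aligned)
31..39  inode  (8B, 1-aligned)
39..52  attrs  (13B, 1-aligned)
52..60  blocks  (8B, 1-aligned)
sizeof = 60, alignof = 1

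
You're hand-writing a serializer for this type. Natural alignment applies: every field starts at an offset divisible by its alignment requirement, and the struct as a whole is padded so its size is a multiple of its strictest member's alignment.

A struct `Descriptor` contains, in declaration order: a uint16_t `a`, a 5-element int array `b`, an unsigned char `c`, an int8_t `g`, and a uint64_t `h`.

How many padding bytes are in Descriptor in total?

a at 0 (size 2, align 2) → ends 2
pad 2 to align 4 for b
b at 4 (size 20, align 4) → ends 24
c at 24 (size 1, align 1) → ends 25
g at 25 (size 1, align 1) → ends 26
pad 6 to align 8 for h
h at 32 (size 8, align 8) → ends 40
total 40 bytes, alignment 8
data bytes 32, size 40 → padding 8

8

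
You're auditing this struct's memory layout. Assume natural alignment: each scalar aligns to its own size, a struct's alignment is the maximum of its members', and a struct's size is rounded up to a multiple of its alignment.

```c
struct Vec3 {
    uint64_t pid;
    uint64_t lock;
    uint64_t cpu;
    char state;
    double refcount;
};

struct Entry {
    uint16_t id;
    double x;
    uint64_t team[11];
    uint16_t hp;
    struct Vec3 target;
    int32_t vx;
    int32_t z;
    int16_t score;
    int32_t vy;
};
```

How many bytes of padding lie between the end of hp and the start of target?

Vec3: pid at 0 (size 8, align 8) → ends 8; lock at 8 (size 8, align 8) → ends 16; cpu at 16 (size 8, align 8) → ends 24; state at 24 (size 1, align 1) → ends 25; pad 7 to align 8 for refcount; refcount at 32 (size 8, align 8) → ends 40; total 40 bytes, alignment 8
id at 0 (size 2, align 2) → ends 2
pad 6 to align 8 for x
x at 8 (size 8, align 8) → ends 16
team at 16 (size 88, align 8) → ends 104
hp at 104 (size 2, align 2) → ends 106
pad 6 to align 8 for target
target at 112 (size 40, align 8) → ends 152

6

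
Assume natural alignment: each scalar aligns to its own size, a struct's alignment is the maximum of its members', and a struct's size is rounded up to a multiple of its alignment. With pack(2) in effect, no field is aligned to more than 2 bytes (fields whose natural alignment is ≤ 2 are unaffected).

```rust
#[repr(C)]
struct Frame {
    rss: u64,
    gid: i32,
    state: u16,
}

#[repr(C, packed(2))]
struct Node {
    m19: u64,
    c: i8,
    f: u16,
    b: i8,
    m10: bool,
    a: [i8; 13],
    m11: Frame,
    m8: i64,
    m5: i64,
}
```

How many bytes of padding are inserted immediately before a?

Frame: rss at 0 (size 8, align 8) → ends 8; gid at 8 (size 4, align 4) → ends 12; state at 12 (size 2, align 2) → ends 14; tail pad 2 to reach multiple of 8; total 16 bytes, alignment 8
m19 at 0 (size 8, align 2) → ends 8
c at 8 (size 1, align 1) → ends 9
pad 1 to align 2 for f
f at 10 (size 2, align 2) → ends 12
b at 12 (size 1, align 1) → ends 13
m10 at 13 (size 1, align 1) → ends 14
a at 14 (size 13, align 1) → ends 27

0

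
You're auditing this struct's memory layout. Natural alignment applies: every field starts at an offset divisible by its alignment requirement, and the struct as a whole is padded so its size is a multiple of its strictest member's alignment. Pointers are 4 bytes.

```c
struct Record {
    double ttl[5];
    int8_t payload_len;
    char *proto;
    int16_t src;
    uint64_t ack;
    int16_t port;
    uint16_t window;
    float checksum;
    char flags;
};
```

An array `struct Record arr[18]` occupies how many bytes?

0..40  ttl  (40B, 8-aligned)
40..41  payload_len  (1B, 1-aligned)
41..44  -- padding (3B)
44..48  proto  (4B, 4-aligned)
48..50  src  (2B, 2-aligned)
50..56  -- padding (6B)
56..64  ack  (8B, 8-aligned)
64..66  port  (2B, 2-aligned)
66..68  window  (2B, 2-aligned)
68..72  checksum  (4B, 4-aligned)
72..73  flags  (1B, 1-aligned)
73..80  -- tail padding (7B)
sizeof = 80, alignof = 8
array of 18: 18 × 80 = 1440

1440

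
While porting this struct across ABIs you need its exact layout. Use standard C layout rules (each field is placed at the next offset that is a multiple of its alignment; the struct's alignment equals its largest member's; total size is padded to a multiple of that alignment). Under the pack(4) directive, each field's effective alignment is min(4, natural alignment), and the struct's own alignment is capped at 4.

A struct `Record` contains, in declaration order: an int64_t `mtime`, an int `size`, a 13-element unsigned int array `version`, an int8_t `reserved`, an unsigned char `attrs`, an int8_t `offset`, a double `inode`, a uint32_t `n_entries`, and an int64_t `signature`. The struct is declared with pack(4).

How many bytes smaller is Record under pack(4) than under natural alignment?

8

natural layout:
  mtime at 0 (size 8, align 8) → ends 8
  size at 8 (size 4, align 4) → ends 12
  version at 12 (size 52, align 4) → ends 64
  reserved at 64 (size 1, align 1) → ends 65
  attrs at 65 (size 1, align 1) → ends 66
  offset at 66 (size 1, align 1) → ends 67
  pad 5 to align 8 for inode
  inode at 72 (size 8, align 8) → ends 80
  n_entries at 80 (size 4, align 4) → ends 84
  pad 4 to align 8 for signature
  signature at 88 (size 8, align 8) → ends 96
  total 96 bytes, alignment 8
packed(4) layout:
  mtime at 0 (size 8, align 4) → ends 8
  size at 8 (size 4, align 4) → ends 12
  version at 12 (size 52, align 4) → ends 64
  reserved at 64 (size 1, align 1) → ends 65
  attrs at 65 (size 1, align 1) → ends 66
  offset at 66 (size 1, align 1) → ends 67
  pad 1 to align 4 for inode
  inode at 68 (size 8, align 4) → ends 76
  n_entries at 76 (size 4, align 4) → ends 80
  signature at 80 (size 8, align 4) → ends 88
  total 88 bytes, alignment 4
96 − 88 = 8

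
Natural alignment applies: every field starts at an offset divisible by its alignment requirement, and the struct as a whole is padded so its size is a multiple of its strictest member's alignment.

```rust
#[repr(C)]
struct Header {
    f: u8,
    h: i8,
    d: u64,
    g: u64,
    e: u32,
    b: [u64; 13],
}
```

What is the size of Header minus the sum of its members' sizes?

@0: f [1B, align 1] → 1
@1: h [1B, align 1] → 2
+6 pad (align 8)
@8: d [8B, align 8] → 16
@16: g [8B, align 8] → 24
@24: e [4B, align 4] → 28
+4 pad (align 8)
@32: b [104B, align 8] → 136
size 136, align 8
data bytes 126, size 136 → padding 10

10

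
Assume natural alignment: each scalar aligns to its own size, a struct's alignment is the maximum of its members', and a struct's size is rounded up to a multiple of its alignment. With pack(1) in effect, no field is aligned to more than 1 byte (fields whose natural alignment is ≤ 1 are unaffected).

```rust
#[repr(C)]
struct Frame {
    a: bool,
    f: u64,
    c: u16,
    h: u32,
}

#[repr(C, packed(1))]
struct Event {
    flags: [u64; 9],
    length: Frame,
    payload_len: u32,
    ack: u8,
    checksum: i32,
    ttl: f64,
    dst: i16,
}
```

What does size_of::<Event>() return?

Frame: 0..1  a  (1B, 1-aligned); 1..8  -- padding (7B); 8..16  f  (8B, 8-aligned); 16..18  c  (2B, 2-aligned); 18..20  -- padding (2B); 20..24  h  (4B, 4-aligned); sizeof = 24, alignof = 8
0..72  flags  (72B, 1-aligned)
72..96  length  (24B, 1-aligned)
96..100  payload_len  (4B, 1-aligned)
100..101  ack  (1B, 1-aligned)
101..105  checksum  (4B, 1-aligned)
105..113  ttl  (8B, 1-aligned)
113..115  dst  (2B, 1-aligned)
sizeof = 115, alignof = 1

115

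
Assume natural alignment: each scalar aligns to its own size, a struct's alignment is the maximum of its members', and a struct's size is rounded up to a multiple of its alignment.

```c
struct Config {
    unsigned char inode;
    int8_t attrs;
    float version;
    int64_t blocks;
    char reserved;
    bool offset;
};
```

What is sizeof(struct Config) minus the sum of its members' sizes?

inode at 0 (size 1, align 1) → ends 1
attrs at 1 (size 1, align 1) → ends 2
pad 2 to align 4 for version
version at 4 (size 4, align 4) → ends 8
blocks at 8 (size 8, align 8) → ends 16
reserved at 16 (size 1, align 1) → ends 17
offset at 17 (size 1, align 1) → ends 18
tail pad 6 to reach multiple of 8
total 24 bytes, alignment 8
data bytes 16, size 24 → padding 8

8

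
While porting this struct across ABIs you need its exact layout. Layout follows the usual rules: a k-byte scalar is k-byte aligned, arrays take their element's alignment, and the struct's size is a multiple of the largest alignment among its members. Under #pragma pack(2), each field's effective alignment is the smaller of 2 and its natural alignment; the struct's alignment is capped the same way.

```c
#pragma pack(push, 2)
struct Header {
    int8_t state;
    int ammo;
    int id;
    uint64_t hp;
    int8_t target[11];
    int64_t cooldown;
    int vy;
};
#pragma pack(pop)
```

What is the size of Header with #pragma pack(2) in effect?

@0: state [1B, align 1] → 1
+1 pad (align 2)
@2: ammo [4B, align 2] → 6
@6: id [4B, align 2] → 10
@10: hp [8B, align 2] → 18
@18: target [11B, align 1] → 29
+1 pad (align 2)
@30: cooldown [8B, align 2] → 38
@38: vy [4B, align 2] → 42
size 42, align 2

42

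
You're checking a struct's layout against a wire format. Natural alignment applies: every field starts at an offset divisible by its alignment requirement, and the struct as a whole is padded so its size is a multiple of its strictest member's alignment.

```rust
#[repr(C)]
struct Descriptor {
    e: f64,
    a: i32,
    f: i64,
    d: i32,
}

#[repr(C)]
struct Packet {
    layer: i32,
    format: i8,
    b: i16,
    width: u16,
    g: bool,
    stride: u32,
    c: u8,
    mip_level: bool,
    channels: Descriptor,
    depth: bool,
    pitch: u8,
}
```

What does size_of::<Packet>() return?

Descriptor: @0: e [8B, align 8] → 8; @8: a [4B, align 4] → 12; +4 pad (align 8); @16: f [8B, align 8] → 24; @24: d [4B, align 4] → 28; +4 tail pad (align 8); size 32, align 8
@0: layer [4B, align 4] → 4
@4: format [1B, align 1] → 5
+1 pad (align 2)
@6: b [2B, align 2] → 8
@8: width [2B, align 2] → 10
@10: g [1B, align 1] → 11
+1 pad (align 4)
@12: stride [4B, align 4] → 16
@16: c [1B, align 1] → 17
@17: mip_level [1B, align 1] → 18
+6 pad (align 8)
@24: channels [32B, align 8] → 56
@56: depth [1B, align 1] → 57
@57: pitch [1B, align 1] → 58
+6 tail pad (align 8)
size 64, align 8

64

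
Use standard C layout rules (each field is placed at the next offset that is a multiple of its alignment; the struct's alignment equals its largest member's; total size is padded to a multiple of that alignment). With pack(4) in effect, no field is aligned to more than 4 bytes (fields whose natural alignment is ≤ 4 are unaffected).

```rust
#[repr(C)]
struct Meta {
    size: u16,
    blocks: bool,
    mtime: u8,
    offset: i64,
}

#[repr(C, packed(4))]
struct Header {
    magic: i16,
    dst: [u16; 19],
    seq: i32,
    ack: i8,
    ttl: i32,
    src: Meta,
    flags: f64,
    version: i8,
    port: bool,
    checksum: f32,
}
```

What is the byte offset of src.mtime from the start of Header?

Meta: 0..2  size  (2B, 2-aligned); 2..3  blocks  (1B, 1-aligned); 3..4  mtime  (1B, 1-aligned); 4..8  -- padding (4B); 8..16  offset  (8B, 8-aligned); sizeof = 16, alignof = 8
0..2  magic  (2B, 2-aligned)
2..40  dst  (38B, 2-aligned)
40..44  seq  (4B, 4-aligned)
44..45  ack  (1B, 1-aligned)
45..48  -- padding (3B)
48..52  ttl  (4B, 4-aligned)
52..68  src  (16B, 4-aligned)
within Meta: mtime at 3
52 + 3 = 55

55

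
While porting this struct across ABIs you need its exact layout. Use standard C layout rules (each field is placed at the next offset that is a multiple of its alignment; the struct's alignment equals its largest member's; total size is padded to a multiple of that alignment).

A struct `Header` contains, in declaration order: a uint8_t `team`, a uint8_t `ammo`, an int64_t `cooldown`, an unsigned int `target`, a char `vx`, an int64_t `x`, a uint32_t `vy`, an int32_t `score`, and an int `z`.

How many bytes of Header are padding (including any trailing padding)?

13

@0: team [1B, align 1] → 1
@1: ammo [1B, align 1] → 2
+6 pad (align 8)
@8: cooldown [8B, align 8] → 16
@16: target [4B, align 4] → 20
@20: vx [1B, align 1] → 21
+3 pad (align 8)
@24: x [8B, align 8] → 32
@32: vy [4B, align 4] → 36
@36: score [4B, align 4] → 40
@40: z [4B, align 4] → 44
+4 tail pad (align 8)
size 48, align 8
data bytes 35, size 48 → padding 13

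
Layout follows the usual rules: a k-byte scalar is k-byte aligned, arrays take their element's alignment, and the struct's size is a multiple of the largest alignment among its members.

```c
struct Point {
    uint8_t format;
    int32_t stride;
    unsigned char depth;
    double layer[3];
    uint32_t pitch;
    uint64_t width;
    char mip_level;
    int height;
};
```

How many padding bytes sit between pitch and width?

4

format at 0 (size 1, align 1) → ends 1
pad 3 to align 4 for stride
stride at 4 (size 4, align 4) → ends 8
depth at 8 (size 1, align 1) → ends 9
pad 7 to align 8 for layer
layer at 16 (size 24, align 8) → ends 40
pitch at 40 (size 4, align 4) → ends 44
pad 4 to align 8 for width
width at 48 (size 8, align 8) → ends 56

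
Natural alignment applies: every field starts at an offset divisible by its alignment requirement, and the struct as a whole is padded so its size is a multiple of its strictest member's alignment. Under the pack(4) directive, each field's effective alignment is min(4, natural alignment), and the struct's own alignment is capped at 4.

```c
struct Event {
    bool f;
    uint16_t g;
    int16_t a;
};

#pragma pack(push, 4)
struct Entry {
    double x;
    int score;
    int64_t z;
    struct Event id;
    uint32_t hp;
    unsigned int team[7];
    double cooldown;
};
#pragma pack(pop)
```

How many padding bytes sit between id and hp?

Event: 0..1  f  (1B, 1-aligned); 1..2  -- padding (1B); 2..4  g  (2B, 2-aligned); 4..6  a  (2B, 2-aligned); sizeof = 6, alignof = 2
0..8  x  (8B, 4-aligned)
8..12  score  (4B, 4-aligned)
12..20  z  (8B, 4-aligned)
20..26  id  (6B, 2-aligned)
26..28  -- padding (2B)
28..32  hp  (4B, 4-aligned)

2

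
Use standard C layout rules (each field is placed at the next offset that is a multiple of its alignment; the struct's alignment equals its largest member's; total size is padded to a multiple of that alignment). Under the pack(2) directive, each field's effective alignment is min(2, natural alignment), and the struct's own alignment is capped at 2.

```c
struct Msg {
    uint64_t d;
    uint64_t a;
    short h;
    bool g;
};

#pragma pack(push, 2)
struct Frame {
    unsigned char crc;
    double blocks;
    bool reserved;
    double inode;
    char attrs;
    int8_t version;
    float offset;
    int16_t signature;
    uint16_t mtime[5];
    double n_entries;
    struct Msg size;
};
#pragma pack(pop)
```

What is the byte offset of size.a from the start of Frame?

Msg: @0: d [8B, align 8] → 8; @8: a [8B, align 8] → 16; @16: h [2B, align 2] → 18; @18: g [1B, align 1] → 19; +5 tail pad (align 8); size 24, align 8
@0: crc [1B, align 1] → 1
+1 pad (align 2)
@2: blocks [8B, align 2] → 10
@10: reserved [1B, align 1] → 11
+1 pad (align 2)
@12: inode [8B, align 2] → 20
@20: attrs [1B, align 1] → 21
@21: version [1B, align 1] → 22
@22: offset [4B, align 2] → 26
@26: signature [2B, align 2] → 28
@28: mtime [10B, align 2] → 38
@38: n_entries [8B, align 2] → 46
@46: size [24B, align 2] → 70
within Msg: a at 8
46 + 8 = 54

54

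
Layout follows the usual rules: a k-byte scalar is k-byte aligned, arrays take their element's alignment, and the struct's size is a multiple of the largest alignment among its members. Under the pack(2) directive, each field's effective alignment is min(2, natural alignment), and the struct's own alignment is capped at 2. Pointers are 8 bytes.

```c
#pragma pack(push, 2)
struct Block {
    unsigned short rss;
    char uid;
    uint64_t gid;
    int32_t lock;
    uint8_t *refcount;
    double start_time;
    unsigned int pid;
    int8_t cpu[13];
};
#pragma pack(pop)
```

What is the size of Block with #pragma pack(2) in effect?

50

@0: rss [2B, align 2] → 2
@2: uid [1B, align 1] → 3
+1 pad (align 2)
@4: gid [8B, align 2] → 12
@12: lock [4B, align 2] → 16
@16: refcount [8B, align 2] → 24
@24: start_time [8B, align 2] → 32
@32: pid [4B, align 2] → 36
@36: cpu [13B, align 1] → 49
+1 tail pad (align 2)
size 50, align 2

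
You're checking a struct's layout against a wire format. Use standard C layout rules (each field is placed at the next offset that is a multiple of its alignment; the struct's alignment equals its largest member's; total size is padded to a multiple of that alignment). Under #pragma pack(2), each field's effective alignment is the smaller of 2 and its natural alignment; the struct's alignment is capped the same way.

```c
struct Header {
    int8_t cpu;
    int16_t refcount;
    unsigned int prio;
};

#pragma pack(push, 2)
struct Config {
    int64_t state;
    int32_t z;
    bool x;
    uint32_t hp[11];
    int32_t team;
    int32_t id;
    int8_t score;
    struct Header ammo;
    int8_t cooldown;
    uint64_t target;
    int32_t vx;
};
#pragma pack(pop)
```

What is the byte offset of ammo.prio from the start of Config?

Header: cpu at 0 (size 1, align 1) → ends 1; pad 1 to align 2 for refcount; refcount at 2 (size 2, align 2) → ends 4; prio at 4 (size 4, align 4) → ends 8; total 8 bytes, alignment 4
state at 0 (size 8, align 2) → ends 8
z at 8 (size 4, align 2) → ends 12
x at 12 (size 1, align 1) → ends 13
pad 1 to align 2 for hp
hp at 14 (size 44, align 2) → ends 58
team at 58 (size 4, align 2) → ends 62
id at 62 (size 4, align 2) → ends 66
score at 66 (size 1, align 1) → ends 67
pad 1 to align 2 for ammo
ammo at 68 (size 8, align 2) → ends 76
within Header: prio at 4
68 + 4 = 72

72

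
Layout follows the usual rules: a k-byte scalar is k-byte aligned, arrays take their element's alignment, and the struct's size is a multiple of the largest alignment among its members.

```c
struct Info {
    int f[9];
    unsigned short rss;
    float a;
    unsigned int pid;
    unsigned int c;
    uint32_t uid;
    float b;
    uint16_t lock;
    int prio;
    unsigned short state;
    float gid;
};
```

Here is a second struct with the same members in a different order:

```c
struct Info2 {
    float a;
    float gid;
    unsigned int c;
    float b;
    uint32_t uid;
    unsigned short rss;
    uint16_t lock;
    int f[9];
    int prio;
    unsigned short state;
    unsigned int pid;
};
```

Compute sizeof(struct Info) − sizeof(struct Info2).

0..36  f  (36B, 4-aligned)
36..38  rss  (2B, 2-aligned)
38..40  -- padding (2B)
40..44  a  (4B, 4-aligned)
44..48  pid  (4B, 4-aligned)
48..52  c  (4B, 4-aligned)
52..56  uid  (4B, 4-aligned)
56..60  b  (4B, 4-aligned)
60..62  lock  (2B, 2-aligned)
62..64  -- padding (2B)
64..68  prio  (4B, 4-aligned)
68..70  state  (2B, 2-aligned)
70..72  -- padding (2B)
72..76  gid  (4B, 4-aligned)
sizeof = 76, alignof = 4
— Info2 —
0..4  a  (4B, 4-aligned)
4..8  gid  (4B, 4-aligned)
8..12  c  (4B, 4-aligned)
12..16  b  (4B, 4-aligned)
16..20  uid  (4B, 4-aligned)
20..22  rss  (2B, 2-aligned)
22..24  lock  (2B, 2-aligned)
24..60  f  (36B, 4-aligned)
60..64  prio  (4B, 4-aligned)
64..66  state  (2B, 2-aligned)
66..68  -- padding (2B)
68..72  pid  (4B, 4-aligned)
sizeof = 72, alignof = 4
76 − 72 = 4

4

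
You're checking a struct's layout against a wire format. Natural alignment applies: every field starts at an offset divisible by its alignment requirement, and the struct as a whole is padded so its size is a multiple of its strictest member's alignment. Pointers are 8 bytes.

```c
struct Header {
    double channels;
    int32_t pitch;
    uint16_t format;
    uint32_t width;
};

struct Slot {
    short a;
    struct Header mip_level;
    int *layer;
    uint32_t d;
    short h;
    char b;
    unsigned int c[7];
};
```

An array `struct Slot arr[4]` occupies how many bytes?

320

Header: channels at 0 (size 8, align 8) → ends 8; pitch at 8 (size 4, align 4) → ends 12; format at 12 (size 2, align 2) → ends 14; pad 2 to align 4 for width; width at 16 (size 4, align 4) → ends 20; tail pad 4 to reach multiple of 8; total 24 bytes, alignment 8
a at 0 (size 2, align 2) → ends 2
pad 6 to align 8 for mip_level
mip_level at 8 (size 24, align 8) → ends 32
layer at 32 (size 8, align 8) → ends 40
d at 40 (size 4, align 4) → ends 44
h at 44 (size 2, align 2) → ends 46
b at 46 (size 1, align 1) → ends 47
pad 1 to align 4 for c
c at 48 (size 28, align 4) → ends 76
tail pad 4 to reach multiple of 8
total 80 bytes, alignment 8
array of 4: 4 × 80 = 320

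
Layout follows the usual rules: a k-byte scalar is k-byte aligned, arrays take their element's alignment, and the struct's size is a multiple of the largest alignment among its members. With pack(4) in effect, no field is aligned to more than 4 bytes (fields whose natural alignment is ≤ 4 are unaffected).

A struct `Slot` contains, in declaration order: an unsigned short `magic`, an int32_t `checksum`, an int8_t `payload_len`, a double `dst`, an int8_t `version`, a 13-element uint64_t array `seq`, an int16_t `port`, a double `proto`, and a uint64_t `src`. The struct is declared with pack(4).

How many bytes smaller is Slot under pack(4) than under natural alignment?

natural layout:
  0..2  magic  (2B, 2-aligned)
  2..4  -- padding (2B)
  4..8  checksum  (4B, 4-aligned)
  8..9  payload_len  (1B, 1-aligned)
  9..16  -- padding (7B)
  16..24  dst  (8B, 8-aligned)
  24..25  version  (1B, 1-aligned)
  25..32  -- padding (7B)
  32..136  seq  (104B, 8-aligned)
  136..138  port  (2B, 2-aligned)
  138..144  -- padding (6B)
  144..152  proto  (8B, 8-aligned)
  152..160  src  (8B, 8-aligned)
  sizeof = 160, alignof = 8
packed(4) layout:
  0..2  magic  (2B, 2-aligned)
  2..4  -- padding (2B)
  4..8  checksum  (4B, 4-aligned)
  8..9  payload_len  (1B, 1-aligned)
  9..12  -- padding (3B)
  12..20  dst  (8B, 4-aligned)
  20..21  version  (1B, 1-aligned)
  21..24  -- padding (3B)
  24..128  seq  (104B, 4-aligned)
  128..130  port  (2B, 2-aligned)
  130..132  -- padding (2B)
  132..140  proto  (8B, 4-aligned)
  140..148  src  (8B, 4-aligned)
  sizeof = 148, alignof = 4
160 − 148 = 12

12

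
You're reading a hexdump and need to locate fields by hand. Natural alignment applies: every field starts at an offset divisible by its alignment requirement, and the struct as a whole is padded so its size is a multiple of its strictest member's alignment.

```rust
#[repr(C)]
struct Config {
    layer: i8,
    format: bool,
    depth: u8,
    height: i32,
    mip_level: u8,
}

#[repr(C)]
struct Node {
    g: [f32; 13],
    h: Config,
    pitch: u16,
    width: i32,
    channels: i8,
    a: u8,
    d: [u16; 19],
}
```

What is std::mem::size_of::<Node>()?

Config: layer at 0 (size 1, align 1) → ends 1; format at 1 (size 1, align 1) → ends 2; depth at 2 (size 1, align 1) → ends 3; pad 1 to align 4 for height; height at 4 (size 4, align 4) → ends 8; mip_level at 8 (size 1, align 1) → ends 9; tail pad 3 to reach multiple of 4; total 12 bytes, alignment 4
g at 0 (size 52, align 4) → ends 52
h at 52 (size 12, align 4) → ends 64
pitch at 64 (size 2, align 2) → ends 66
pad 2 to align 4 for width
width at 68 (size 4, align 4) → ends 72
channels at 72 (size 1, align 1) → ends 73
a at 73 (size 1, align 1) → ends 74
d at 74 (size 38, align 2) → ends 112
total 112 bytes, alignment 4

112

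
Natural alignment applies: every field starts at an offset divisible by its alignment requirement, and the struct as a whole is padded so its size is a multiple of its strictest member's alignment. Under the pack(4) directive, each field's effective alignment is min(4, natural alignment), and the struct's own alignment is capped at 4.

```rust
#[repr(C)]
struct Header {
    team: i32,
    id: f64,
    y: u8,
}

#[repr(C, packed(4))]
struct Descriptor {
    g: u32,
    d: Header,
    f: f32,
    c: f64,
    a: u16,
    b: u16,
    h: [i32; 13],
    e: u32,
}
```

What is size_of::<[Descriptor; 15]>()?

1500

Header: 0..4  team  (4B, 4-aligned); 4..8  -- padding (4B); 8..16  id  (8B, 8-aligned); 16..17  y  (1B, 1-aligned); 17..24  -- tail padding (7B); sizeof = 24, alignof = 8
0..4  g  (4B, 4-aligned)
4..28  d  (24B, 4-aligned)
28..32  f  (4B, 4-aligned)
32..40  c  (8B, 4-aligned)
40..42  a  (2B, 2-aligned)
42..44  b  (2B, 2-aligned)
44..96  h  (52B, 4-aligned)
96..100  e  (4B, 4-aligned)
sizeof = 100, alignof = 4
array of 15: 15 × 100 = 1500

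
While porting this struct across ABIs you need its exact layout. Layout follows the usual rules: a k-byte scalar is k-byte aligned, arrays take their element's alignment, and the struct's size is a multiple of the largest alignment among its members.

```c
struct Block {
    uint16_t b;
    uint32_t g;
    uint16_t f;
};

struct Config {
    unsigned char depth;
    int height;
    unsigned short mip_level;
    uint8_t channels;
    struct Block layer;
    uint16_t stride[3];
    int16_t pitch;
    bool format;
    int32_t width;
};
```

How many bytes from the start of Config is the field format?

32

Block: b at 0 (size 2, align 2) → ends 2; pad 2 to align 4 for g; g at 4 (size 4, align 4) → ends 8; f at 8 (size 2, align 2) → ends 10; tail pad 2 to reach multiple of 4; total 12 bytes, alignment 4
depth at 0 (size 1, align 1) → ends 1
pad 3 to align 4 for height
height at 4 (size 4, align 4) → ends 8
mip_level at 8 (size 2, align 2) → ends 10
channels at 10 (size 1, align 1) → ends 11
pad 1 to align 4 for layer
layer at 12 (size 12, align 4) → ends 24
stride at 24 (size 6, align 2) → ends 30
pitch at 30 (size 2, align 2) → ends 32
format at 32 (size 1, align 1) → ends 33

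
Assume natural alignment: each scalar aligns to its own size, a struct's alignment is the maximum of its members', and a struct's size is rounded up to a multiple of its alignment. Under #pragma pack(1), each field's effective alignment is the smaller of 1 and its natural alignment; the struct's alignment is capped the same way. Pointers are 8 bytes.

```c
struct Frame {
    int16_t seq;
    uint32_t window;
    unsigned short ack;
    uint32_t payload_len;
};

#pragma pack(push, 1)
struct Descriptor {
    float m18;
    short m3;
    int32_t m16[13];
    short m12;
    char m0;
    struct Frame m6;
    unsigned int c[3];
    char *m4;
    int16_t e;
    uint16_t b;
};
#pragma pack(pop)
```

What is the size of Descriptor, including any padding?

101

Frame: 0..2  seq  (2B, 2-aligned); 2..4  -- padding (2B); 4..8  window  (4B, 4-aligned); 8..10  ack  (2B, 2-aligned); 10..12  -- padding (2B); 12..16  payload_len  (4B, 4-aligned); sizeof = 16, alignof = 4
0..4  m18  (4B, 1-aligned)
4..6  m3  (2B, 1-aligned)
6..58  m16  (52B, 1-aligned)
58..60  m12  (2B, 1-aligned)
60..61  m0  (1B, 1-aligned)
61..77  m6  (16B, 1-aligned)
77..89  c  (12B, 1-aligned)
89..97  m4  (8B, 1-aligned)
97..99  e  (2B, 1-aligned)
99..101  b  (2B, 1-aligned)
sizeof = 101, alignof = 1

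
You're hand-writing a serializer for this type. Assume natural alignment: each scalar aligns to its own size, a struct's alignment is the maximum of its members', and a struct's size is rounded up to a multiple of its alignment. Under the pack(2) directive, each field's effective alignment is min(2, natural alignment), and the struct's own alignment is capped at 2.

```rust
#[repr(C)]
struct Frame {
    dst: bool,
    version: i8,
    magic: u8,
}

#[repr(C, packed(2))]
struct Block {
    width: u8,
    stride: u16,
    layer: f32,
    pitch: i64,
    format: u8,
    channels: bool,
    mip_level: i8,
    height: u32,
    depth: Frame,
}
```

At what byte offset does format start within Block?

16

Frame: @0: dst [1B, align 1] → 1; @1: version [1B, align 1] → 2; @2: magic [1B, align 1] → 3; size 3, align 1
@0: width [1B, align 1] → 1
+1 pad (align 2)
@2: stride [2B, align 2] → 4
@4: layer [4B, align 2] → 8
@8: pitch [8B, align 2] → 16
@16: format [1B, align 1] → 17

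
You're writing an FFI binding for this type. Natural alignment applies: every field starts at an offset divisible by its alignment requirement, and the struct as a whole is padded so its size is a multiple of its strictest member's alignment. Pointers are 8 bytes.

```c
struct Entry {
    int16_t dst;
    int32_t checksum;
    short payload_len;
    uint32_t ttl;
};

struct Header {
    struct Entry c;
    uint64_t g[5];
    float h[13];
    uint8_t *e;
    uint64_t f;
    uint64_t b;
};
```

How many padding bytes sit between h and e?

Entry: 0..2  dst  (2B, 2-aligned); 2..4  -- padding (2B); 4..8  checksum  (4B, 4-aligned); 8..10  payload_len  (2B, 2-aligned); 10..12  -- padding (2B); 12..16  ttl  (4B, 4-aligned); sizeof = 16, alignof = 4
0..16  c  (16B, 4-aligned)
16..56  g  (40B, 8-aligned)
56..108  h  (52B, 4-aligned)
108..112  -- padding (4B)
112..120  e  (8B, 8-aligned)

4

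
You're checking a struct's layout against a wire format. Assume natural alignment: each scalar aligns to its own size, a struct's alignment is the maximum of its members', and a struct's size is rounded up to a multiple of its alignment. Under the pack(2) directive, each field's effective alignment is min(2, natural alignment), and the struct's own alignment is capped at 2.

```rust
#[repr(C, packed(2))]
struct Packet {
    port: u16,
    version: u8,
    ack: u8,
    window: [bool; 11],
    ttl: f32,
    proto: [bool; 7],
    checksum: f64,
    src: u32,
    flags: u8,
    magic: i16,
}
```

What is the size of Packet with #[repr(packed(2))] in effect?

port at 0 (size 2, align 2) → ends 2
version at 2 (size 1, align 1) → ends 3
ack at 3 (size 1, align 1) → ends 4
window at 4 (size 11, align 1) → ends 15
pad 1 to align 2 for ttl
ttl at 16 (size 4, align 2) → ends 20
proto at 20 (size 7, align 1) → ends 27
pad 1 to align 2 for checksum
checksum at 28 (size 8, align 2) → ends 36
src at 36 (size 4, align 2) → ends 40
flags at 40 (size 1, align 1) → ends 41
pad 1 to align 2 for magic
magic at 42 (size 2, align 2) → ends 44
total 44 bytes, alignment 2

44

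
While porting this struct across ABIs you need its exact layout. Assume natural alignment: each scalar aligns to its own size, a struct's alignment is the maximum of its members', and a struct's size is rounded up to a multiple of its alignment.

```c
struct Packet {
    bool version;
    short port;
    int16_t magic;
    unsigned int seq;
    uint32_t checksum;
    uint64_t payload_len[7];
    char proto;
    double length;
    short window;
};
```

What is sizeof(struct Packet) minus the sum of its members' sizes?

@0: version [1B, align 1] → 1
+1 pad (align 2)
@2: port [2B, align 2] → 4
@4: magic [2B, align 2] → 6
+2 pad (align 4)
@8: seq [4B, align 4] → 12
@12: checksum [4B, align 4] → 16
@16: payload_len [56B, align 8] → 72
@72: proto [1B, align 1] → 73
+7 pad (align 8)
@80: length [8B, align 8] → 88
@88: window [2B, align 2] → 90
+6 tail pad (align 8)
size 96, align 8
data bytes 80, size 96 → padding 16

16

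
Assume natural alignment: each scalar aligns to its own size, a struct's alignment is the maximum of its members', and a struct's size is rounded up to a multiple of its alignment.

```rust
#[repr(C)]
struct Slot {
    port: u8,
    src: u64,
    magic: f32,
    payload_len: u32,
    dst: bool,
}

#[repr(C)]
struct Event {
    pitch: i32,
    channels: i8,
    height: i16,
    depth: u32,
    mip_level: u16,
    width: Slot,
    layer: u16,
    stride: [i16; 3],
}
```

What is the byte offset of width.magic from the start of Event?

32

Slot: @0: port [1B, align 1] → 1; +7 pad (align 8); @8: src [8B, align 8] → 16; @16: magic [4B, align 4] → 20; @20: payload_len [4B, align 4] → 24; @24: dst [1B, align 1] → 25; +7 tail pad (align 8); size 32, align 8
@0: pitch [4B, align 4] → 4
@4: channels [1B, align 1] → 5
+1 pad (align 2)
@6: height [2B, align 2] → 8
@8: depth [4B, align 4] → 12
@12: mip_level [2B, align 2] → 14
+2 pad (align 8)
@16: width [32B, align 8] → 48
within Slot: magic at 16
16 + 16 = 32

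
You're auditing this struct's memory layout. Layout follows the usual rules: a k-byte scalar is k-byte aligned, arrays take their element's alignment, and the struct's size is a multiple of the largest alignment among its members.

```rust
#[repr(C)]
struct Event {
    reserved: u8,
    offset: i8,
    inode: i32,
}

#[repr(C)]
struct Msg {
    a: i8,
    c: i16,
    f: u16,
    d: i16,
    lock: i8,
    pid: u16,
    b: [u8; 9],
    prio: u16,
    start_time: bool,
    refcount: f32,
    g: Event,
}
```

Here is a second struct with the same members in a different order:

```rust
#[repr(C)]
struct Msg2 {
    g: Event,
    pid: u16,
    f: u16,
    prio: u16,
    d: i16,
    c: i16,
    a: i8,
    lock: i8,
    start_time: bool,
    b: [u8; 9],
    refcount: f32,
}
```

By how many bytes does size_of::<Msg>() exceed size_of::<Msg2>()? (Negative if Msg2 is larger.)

Event: @0: reserved [1B, align 1] → 1; @1: offset [1B, align 1] → 2; +2 pad (align 4); @4: inode [4B, align 4] → 8; size 8, align 4
@0: a [1B, align 1] → 1
+1 pad (align 2)
@2: c [2B, align 2] → 4
@4: f [2B, align 2] → 6
@6: d [2B, align 2] → 8
@8: lock [1B, align 1] → 9
+1 pad (align 2)
@10: pid [2B, align 2] → 12
@12: b [9B, align 1] → 21
+1 pad (align 2)
@22: prio [2B, align 2] → 24
@24: start_time [1B, align 1] → 25
+3 pad (align 4)
@28: refcount [4B, align 4] → 32
@32: g [8B, align 4] → 40
size 40, align 4
— Msg2 —
@0: g [8B, align 4] → 8
@8: pid [2B, align 2] → 10
@10: f [2B, align 2] → 12
@12: prio [2B, align 2] → 14
@14: d [2B, align 2] → 16
@16: c [2B, align 2] → 18
@18: a [1B, align 1] → 19
@19: lock [1B, align 1] → 20
@20: start_time [1B, align 1] → 21
@21: b [9B, align 1] → 30
+2 pad (align 4)
@32: refcount [4B, align 4] → 36
size 36, align 4
40 − 36 = 4

4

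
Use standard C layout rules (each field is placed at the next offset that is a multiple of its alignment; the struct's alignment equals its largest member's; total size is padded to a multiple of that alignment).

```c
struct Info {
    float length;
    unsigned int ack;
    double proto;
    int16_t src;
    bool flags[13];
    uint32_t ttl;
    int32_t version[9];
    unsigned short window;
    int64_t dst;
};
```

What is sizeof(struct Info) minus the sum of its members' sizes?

@0: length [4B, align 4] → 4
@4: ack [4B, align 4] → 8
@8: proto [8B, align 8] → 16
@16: src [2B, align 2] → 18
@18: flags [13B, align 1] → 31
+1 pad (align 4)
@32: ttl [4B, align 4] → 36
@36: version [36B, align 4] → 72
@72: window [2B, align 2] → 74
+6 pad (align 8)
@80: dst [8B, align 8] → 88
size 88, align 8
data bytes 81, size 88 → padding 7

7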